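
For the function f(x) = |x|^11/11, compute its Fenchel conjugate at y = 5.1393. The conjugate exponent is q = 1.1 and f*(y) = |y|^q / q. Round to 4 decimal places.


The conjugate exponent q satisfies 1/p + 1/q = 1.
p = 11, so q = 11/(11 - 1) = 1.1
|y|^q = 5.1393^1.1 = 6.0533
f*(5.1393) = 6.0533 / 1.1 = 5.503


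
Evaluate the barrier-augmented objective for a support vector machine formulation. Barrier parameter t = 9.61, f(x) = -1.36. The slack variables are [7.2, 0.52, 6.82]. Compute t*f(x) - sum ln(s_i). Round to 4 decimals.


Step 1: Compute log-barrier.
ln values: [1.9741, -0.6539, 1.9199]
phi = -(1.9741 - 0.6539 + 1.9199) = -3.24
Step 2: Compute augmented objective.
t*f(x) = 9.61*-1.36 = -13.0696
Total = -13.0696 - 3.24 = -16.3096


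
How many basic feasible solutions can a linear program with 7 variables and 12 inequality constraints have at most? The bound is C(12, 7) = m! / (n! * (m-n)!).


Each vertex corresponds to some choice of n active constraints out of m, so the number of vertices is at most C(m, n) = m! / (n!(m-n)!).
m = 12, n = 7
Numerator: 12 * 11 * 10 * 9 * 8 * 7 * 6
Denominator: 7! = 5040
C(12, 7) = 792


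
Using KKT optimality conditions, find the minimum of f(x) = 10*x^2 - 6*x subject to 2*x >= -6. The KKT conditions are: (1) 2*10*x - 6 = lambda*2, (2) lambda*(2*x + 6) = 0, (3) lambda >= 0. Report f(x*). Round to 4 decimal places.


Step 1: Try lambda = 0 (constraint inactive).
Stationarity: 2*10*x - 6 = 0
x* = 6/(2*10) = 0.3
Check constraint: 2*0.3 = 0.6 >= -6 -- satisfied.
Step 2: Compute optimal value.
f(x*) = 10*0.3^2 - 6*0.3 = -0.9


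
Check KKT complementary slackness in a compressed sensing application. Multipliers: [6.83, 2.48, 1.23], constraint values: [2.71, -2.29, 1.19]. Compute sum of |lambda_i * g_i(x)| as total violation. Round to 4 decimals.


KKT complementary slackness check:
lambda_1 * g_1 = 6.83 * 2.71 = 18.5093
lambda_2 * g_2 = 2.48 * -2.29 = -5.6792
lambda_3 * g_3 = 1.23 * 1.19 = 1.4637
Total violation = 18.5093 + 5.6792 + 1.4637 = 25.6522


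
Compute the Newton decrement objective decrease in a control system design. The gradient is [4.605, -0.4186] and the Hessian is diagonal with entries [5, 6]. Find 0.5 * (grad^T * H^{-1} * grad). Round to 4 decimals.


Step 1: H is diagonal, so H^(-1) * g = [0.921, -0.0698].
Step 2: g^T H^(-1) g = sum_i g_i^2 / H_ii
  = (4.605)^2/5 + (-0.4186)^2/6
  = 4.2412 + 0.0292 = 4.2704
Step 3: Objective decrease = 0.5 * g^T H^(-1) g = 2.1352


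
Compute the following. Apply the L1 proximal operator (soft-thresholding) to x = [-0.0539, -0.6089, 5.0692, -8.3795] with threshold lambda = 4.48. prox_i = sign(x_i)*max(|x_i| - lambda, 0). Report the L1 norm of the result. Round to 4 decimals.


Soft-thresholding with lambda = 4.48:
prox(-0.0539) = sign(-0.0539)*max(|-0.0539| - 4.48, 0) = 0.0
prox(-0.6089) = sign(-0.6089)*max(|-0.6089| - 4.48, 0) = 0.0
prox(5.0692) = sign(5.0692)*max(|5.0692| - 4.48, 0) = 0.5892
prox(-8.3795) = sign(-8.3795)*max(|-8.3795| - 4.48, 0) = -3.8995
prox(x) = [0.0, 0.0, 0.5892, -3.8995]
||prox(x)||_1 = 0.0 + 0.0 + 0.5892 + 3.8995 = 4.4887


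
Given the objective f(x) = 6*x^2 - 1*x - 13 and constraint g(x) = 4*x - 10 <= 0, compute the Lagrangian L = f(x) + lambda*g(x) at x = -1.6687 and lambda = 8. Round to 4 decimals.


Step 1: Evaluate f(x).
f(-1.6687) = 6*(-1.6687)^2 - 1*(-1.6687) - 13 = 5.3761
Step 2: Evaluate g(x).
g(-1.6687) = 4*-1.6687 - 10 = -16.6748
Step 3: Compute Lagrangian.
L = 5.3761 + 8*-16.6748 = -128.0223


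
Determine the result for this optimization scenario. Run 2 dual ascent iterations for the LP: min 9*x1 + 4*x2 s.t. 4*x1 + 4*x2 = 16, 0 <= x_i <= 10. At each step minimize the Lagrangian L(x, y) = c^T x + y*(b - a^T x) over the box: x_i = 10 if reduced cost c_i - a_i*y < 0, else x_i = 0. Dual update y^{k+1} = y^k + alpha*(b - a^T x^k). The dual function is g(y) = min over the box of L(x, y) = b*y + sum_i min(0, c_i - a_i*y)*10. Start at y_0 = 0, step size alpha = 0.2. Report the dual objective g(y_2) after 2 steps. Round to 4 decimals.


Dual ascent for LP: min 9*x1 + 4*x2, 4*x1 + 4*x2 = 16, 0 <= x_i <= 10
Step 1: y^k = 0.0, reduced costs: (9.0, 4.0)
  x^k = (0.0, 0.0), subgradient = b - a^T x = 16.0
  y^{k+1} = 0.0 + 0.2*16.0 = 3.2
Step 2: y^k = 3.2, reduced costs: (-3.8, -8.8)
  x^k = (10.0, 10.0), subgradient = b - a^T x = -64.0
  y^{k+1} = 3.2 + 0.2*-64.0 = -9.6
Dual objective at y_2 = -9.6: reduced costs (47.4, 42.4), box minimizer x = (0.0, 0.0)
g(y_2) = b*y + (c1 - a1*y)*x1 + (c2 - a2*y)*x2 = 16*(-9.6) + 47.4*0.0 + 42.4*0.0 = -153.6 + 0.0 + 0.0 = -153.6


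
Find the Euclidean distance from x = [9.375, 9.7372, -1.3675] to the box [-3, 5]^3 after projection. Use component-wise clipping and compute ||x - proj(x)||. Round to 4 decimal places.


Project each component onto [-3, 5].
clip(9.375) = 5.0, clip(9.7372) = 5.0, clip(-1.3675) = -1.3675
Projection = [5.0, 5.0, -1.3675]
Squared diffs: [19.1406, 22.4411, 0.0]
Distance = sqrt(41.5817) = 6.4484


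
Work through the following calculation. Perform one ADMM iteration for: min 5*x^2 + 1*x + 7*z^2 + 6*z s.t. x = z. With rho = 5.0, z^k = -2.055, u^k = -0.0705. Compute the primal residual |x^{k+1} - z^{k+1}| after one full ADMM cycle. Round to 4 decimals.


ADMM iteration with rho = 5.0, z^k = -2.055, u^k = -0.0705
Step 1: x-update.
Minimize 5*x^2 + 1*x + (5.0/2)*(x + 2.055 - 0.0705)^2
FOC: (2*5 + 5.0)*x = -1 + 5.0*(-2.055 + 0.0705)
x^{k+1} = -0.7282
Step 2: z-update.
Minimize 7*z^2 + 6*z + (5.0/2)*(-0.7282 - z - 0.0705)^2
FOC: (2*7 + 5.0)*z = -6 + 5.0*(-0.7282 - 0.0705)
z^{k+1} = -0.526
Step 3: u-update.
u^{k+1} = -0.0705 - 0.7282 + 0.526 = -0.2727
Step 4: Primal residual = |-0.7282 + 0.526| = 0.2022


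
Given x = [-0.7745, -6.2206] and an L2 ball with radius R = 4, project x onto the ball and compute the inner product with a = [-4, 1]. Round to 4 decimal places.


Step 1: Compute ||x|| (intermediates to 6 decimals).
||x|| = sqrt((-0.7745)^2 + (-6.2206)^2) = 6.268629
Step 2: Project.
Since ||x|| > R, scale = R/||x|| = 4/6.268629 = 0.638098, proj(x) = scale * x
proj(x) = [-0.494207, -3.969352]
Step 3: Dot product.
a^T * proj(x) = -4*(-0.494207) + 1*(-3.969352) = -1.9925


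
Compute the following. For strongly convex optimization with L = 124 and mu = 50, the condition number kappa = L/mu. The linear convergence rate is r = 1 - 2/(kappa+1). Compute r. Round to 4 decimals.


Step 1: Compute the condition number.
kappa = L/mu = 124/50 = 2.48
Step 2: Compute the convergence rate.
r = 1 - 2/(kappa + 1) = 1 - 2*mu/(L + mu) = (L - mu)/(L + mu) = 74/174 = 0.4253


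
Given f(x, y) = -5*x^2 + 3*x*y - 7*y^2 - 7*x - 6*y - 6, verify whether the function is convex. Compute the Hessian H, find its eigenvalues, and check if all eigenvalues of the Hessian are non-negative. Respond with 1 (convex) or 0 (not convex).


The Hessian of f(x,y) = -5*x^2 + 3*x*y - 7*y^2 - 7*x - 6*y - 6 is:
H = [[-10, 3], [3, -14]]
Trace = -10 - 14 = -24
Determinant = -10*-14 - (3)^2 = 131
Discriminant = (-24)^2 - 4*131 = 52.0
Eigenvalues: lambda_1 = -15.6056, lambda_2 = -8.3944
The function is not convex.

0


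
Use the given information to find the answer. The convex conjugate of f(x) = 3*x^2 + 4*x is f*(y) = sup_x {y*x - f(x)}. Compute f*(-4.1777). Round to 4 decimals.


f*(y) = sup_x {y*x - a*x^2 - b*x} = sup_x {(y-b)*x - a*x^2}
FOC: (y - b) - 2a*x = 0 => x* = (y - b)/(2a)
x* = (-4.1777 - 4)/(2*3) = -1.363
f*(-4.1777) = (y-b)^2/(4a) = (-4.1777 - 4)^2/(4*3)
= 66.8748/12 = 5.5729


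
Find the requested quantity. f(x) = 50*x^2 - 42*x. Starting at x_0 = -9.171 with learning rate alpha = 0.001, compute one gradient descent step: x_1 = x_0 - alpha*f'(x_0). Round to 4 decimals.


We compute the gradient at x_0 and apply the update.
f'(x) = 100*x - 42
f'(-9.171) = 100*-9.171 - 42 = -959.1
x_1 = -9.171 - 0.001*-959.1 = -8.2119


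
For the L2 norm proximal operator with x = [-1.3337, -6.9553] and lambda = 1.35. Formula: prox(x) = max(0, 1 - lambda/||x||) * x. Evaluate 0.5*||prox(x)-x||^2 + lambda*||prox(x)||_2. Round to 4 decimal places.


Step 1: Compute ||x||.
||x|| = 7.082
Step 2: Compute scaling factor.
scale = max(0, 1 - 1.35/7.082) = 0.8094
Step 3: prox(x) = [-1.0795, -5.6295]
||prox(x)|| = 5.732
Step 4: Proximal objective.
0.5*||prox-x||^2 = 0.9113
lambda*||prox|| = 7.7382
Total = 8.6495


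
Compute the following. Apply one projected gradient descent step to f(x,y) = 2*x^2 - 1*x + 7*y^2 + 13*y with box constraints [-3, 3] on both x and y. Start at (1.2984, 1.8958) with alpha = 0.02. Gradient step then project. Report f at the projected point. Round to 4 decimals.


Step 1: Compute gradient at (1.2984, 1.8958).
grad_x = 2*2*1.2984 - 1 = 4.1936
grad_y = 2*7*1.8958 + 13 = 39.5412
Step 2: Gradient step.
x_raw = 1.2984 - 0.02*4.1936 = 1.2145
y_raw = 1.8958 - 0.02*39.5412 = 1.105
Step 3: Project onto [-3, 3].
x_proj = clip(1.2145) = 1.2145
y_proj = clip(1.105) = 1.105
Step 4: Evaluate f.
f(1.2145, 1.105) = 24.6471


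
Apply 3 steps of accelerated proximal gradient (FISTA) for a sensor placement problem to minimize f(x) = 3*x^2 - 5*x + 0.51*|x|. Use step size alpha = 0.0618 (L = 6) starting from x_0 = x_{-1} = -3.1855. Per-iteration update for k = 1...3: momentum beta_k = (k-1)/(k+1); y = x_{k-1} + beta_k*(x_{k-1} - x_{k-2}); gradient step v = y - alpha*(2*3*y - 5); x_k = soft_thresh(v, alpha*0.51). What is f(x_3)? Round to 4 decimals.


FISTA on f(x) = 3*x^2 - 5*x + 0.51*|x|
L = 6, alpha = 0.0618
Iteration 1: beta = 0.0, y = -3.1855 + 0.0*(-3.1855 + 3.1855) = -3.1855
  grad(y) = -24.113, v = y - alpha*grad = -1.6953
  prox(v) = soft_thresh(-1.6953, 0.0315) = -1.6638
Iteration 2: beta = 0.3333, y = -1.6638 + 0.3333*(-1.6638 + 3.1855) = -1.1566
  grad(y) = -11.9394, v = y - alpha*grad = -0.4187
  prox(v) = soft_thresh(-0.4187, 0.0315) = -0.3872
Iteration 3: beta = 0.5, y = -0.3872 + 0.5*(-0.3872 + 1.6638) = 0.2511
  grad(y) = -3.4933, v = y - alpha*grad = 0.467
  prox(v) = soft_thresh(0.467, 0.0315) = 0.4355
f(x_3) = 3*0.4355^2 - 5*0.4355 + 0.51*|0.4355| = -1.3864


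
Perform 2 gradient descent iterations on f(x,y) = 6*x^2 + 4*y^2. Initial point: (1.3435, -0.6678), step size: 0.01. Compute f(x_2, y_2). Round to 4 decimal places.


Gradient descent on f(x,y) = 6*x^2 + 4*y^2.
Starting point: (1.3435, -0.6678), alpha = 0.01
Step 1: grad_x = 2*6*1.3435 = 16.122, grad_y = 2*4*-0.6678 = -5.3424
  x_1 = 1.3435 - 0.01*16.122 = 1.1823
  y_1 = -0.6678 - 0.01*-5.3424 = -0.6144
Step 2: grad_x = 2*6*1.1823 = 14.1874, grad_y = 2*4*-0.6144 = -4.915
  x_2 = 1.1823 - 0.01*14.1874 = 1.0404
  y_2 = -0.6144 - 0.01*-4.915 = -0.5652
f(1.0404, -0.5652) = 6*1.0404^2 + 4*(-0.5652)^2 = 7.7726


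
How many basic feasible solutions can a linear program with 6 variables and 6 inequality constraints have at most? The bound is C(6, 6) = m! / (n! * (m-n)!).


Each vertex corresponds to some choice of n active constraints out of m, so the number of vertices is at most C(m, n) = m! / (n!(m-n)!).
m = 6, n = 6
Numerator: 6 * 5 * 4 * 3 * 2 * 1
Denominator: 6! = 720
C(6, 6) = 1


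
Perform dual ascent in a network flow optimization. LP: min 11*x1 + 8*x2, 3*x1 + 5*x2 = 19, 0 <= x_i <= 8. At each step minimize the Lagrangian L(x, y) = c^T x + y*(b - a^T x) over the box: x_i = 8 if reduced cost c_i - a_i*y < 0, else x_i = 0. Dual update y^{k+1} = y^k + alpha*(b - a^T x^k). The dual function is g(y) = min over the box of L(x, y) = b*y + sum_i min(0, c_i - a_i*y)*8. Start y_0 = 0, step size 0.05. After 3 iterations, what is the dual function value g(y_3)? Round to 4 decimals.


Dual ascent for LP: min 11*x1 + 8*x2, 3*x1 + 5*x2 = 19, 0 <= x_i <= 8
Step 1: y^k = 0.0, reduced costs: (11.0, 8.0)
  x^k = (0.0, 0.0), subgradient = b - a^T x = 19.0
  y^{k+1} = 0.0 + 0.05*19.0 = 0.95
Step 2: y^k = 0.95, reduced costs: (8.15, 3.25)
  x^k = (0.0, 0.0), subgradient = b - a^T x = 19.0
  y^{k+1} = 0.95 + 0.05*19.0 = 1.9
Step 3: y^k = 1.9, reduced costs: (5.3, -1.5)
  x^k = (0.0, 8.0), subgradient = b - a^T x = -21.0
  y^{k+1} = 1.9 + 0.05*-21.0 = 0.85
Dual objective at y_3 = 0.85: reduced costs (8.45, 3.75), box minimizer x = (0.0, 0.0)
g(y_3) = b*y + (c1 - a1*y)*x1 + (c2 - a2*y)*x2 = 19*0.85 + 8.45*0.0 + 3.75*0.0 = 16.15 + 0.0 + 0.0 = 16.15


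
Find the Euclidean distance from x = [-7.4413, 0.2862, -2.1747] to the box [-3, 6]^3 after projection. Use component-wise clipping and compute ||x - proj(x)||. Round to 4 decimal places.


Project each component onto [-3, 6].
clip(-7.4413) = -3.0, clip(0.2862) = 0.2862, clip(-2.1747) = -2.1747
Projection = [-3.0, 0.2862, -2.1747]
Squared diffs: [19.7251, 0.0, 0.0]
Distance = sqrt(19.7251) = 4.4413


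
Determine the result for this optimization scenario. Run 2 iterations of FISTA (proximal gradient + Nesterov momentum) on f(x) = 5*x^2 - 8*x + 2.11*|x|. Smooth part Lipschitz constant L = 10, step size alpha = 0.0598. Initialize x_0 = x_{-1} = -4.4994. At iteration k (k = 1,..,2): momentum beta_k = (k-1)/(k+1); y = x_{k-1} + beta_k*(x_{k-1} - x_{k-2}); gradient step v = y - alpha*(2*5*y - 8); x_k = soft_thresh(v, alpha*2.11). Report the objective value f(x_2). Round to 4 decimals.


FISTA on f(x) = 5*x^2 - 8*x + 2.11*|x|
L = 10, alpha = 0.0598
Iteration 1: beta = 0.0, y = -4.4994 + 0.0*(-4.4994 + 4.4994) = -4.4994
  grad(y) = -52.994, v = y - alpha*grad = -1.3304
  prox(v) = soft_thresh(-1.3304, 0.1262) = -1.2042
Iteration 2: beta = 0.3333, y = -1.2042 + 0.3333*(-1.2042 + 4.4994) = -0.1058
  grad(y) = -9.0577, v = y - alpha*grad = 0.4359
  prox(v) = soft_thresh(0.4359, 0.1262) = 0.3097
f(x_2) = 5*0.3097^2 - 8*0.3097 + 2.11*|0.3097| = -1.3446


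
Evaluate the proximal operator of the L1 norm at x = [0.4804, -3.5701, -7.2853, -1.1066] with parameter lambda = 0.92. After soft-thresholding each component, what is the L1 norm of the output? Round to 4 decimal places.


Soft-thresholding with lambda = 0.92:
prox(0.4804) = sign(0.4804)*max(|0.4804| - 0.92, 0) = 0.0
prox(-3.5701) = sign(-3.5701)*max(|-3.5701| - 0.92, 0) = -2.6501
prox(-7.2853) = sign(-7.2853)*max(|-7.2853| - 0.92, 0) = -6.3653
prox(-1.1066) = sign(-1.1066)*max(|-1.1066| - 0.92, 0) = -0.1866
prox(x) = [0.0, -2.6501, -6.3653, -0.1866]
||prox(x)||_1 = 0.0 + 2.6501 + 6.3653 + 0.1866 = 9.202


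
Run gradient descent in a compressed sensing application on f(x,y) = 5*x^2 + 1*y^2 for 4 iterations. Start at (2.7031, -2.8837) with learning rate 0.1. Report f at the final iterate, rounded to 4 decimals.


Gradient descent on f(x,y) = 5*x^2 + 1*y^2.
Starting point: (2.7031, -2.8837), alpha = 0.1
Step 1: grad_x = 2*5*2.7031 = 27.031, grad_y = 2*1*-2.8837 = -5.7674
  x_1 = 2.7031 - 0.1*27.031 = 0.0
  y_1 = -2.8837 - 0.1*-5.7674 = -2.307
Step 2: grad_x = 2*5*0.0 = 0.0, grad_y = 2*1*-2.307 = -4.6139
  x_2 = 0.0 - 0.1*0.0 = 0.0
  y_2 = -2.307 - 0.1*-4.6139 = -1.8456
Step 3: grad_x = 2*5*0.0 = 0.0, grad_y = 2*1*-1.8456 = -3.6911
  x_3 = 0.0 - 0.1*0.0 = 0.0
  y_3 = -1.8456 - 0.1*-3.6911 = -1.4765
Step 4: grad_x = 2*5*0.0 = 0.0, grad_y = 2*1*-1.4765 = -2.9529
  x_4 = 0.0 - 0.1*0.0 = 0.0
  y_4 = -1.4765 - 0.1*-2.9529 = -1.1812
f(0.0, -1.1812) = 5*0.0^2 + 1*(-1.1812)^2 = 1.3951


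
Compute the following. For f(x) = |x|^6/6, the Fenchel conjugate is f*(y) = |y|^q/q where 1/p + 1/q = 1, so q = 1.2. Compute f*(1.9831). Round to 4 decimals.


The conjugate exponent q satisfies 1/p + 1/q = 1.
p = 6, so q = 6/(6 - 1) = 1.2
|y|^q = 1.9831^1.2 = 2.2741
f*(1.9831) = 2.2741 / 1.2 = 1.8951


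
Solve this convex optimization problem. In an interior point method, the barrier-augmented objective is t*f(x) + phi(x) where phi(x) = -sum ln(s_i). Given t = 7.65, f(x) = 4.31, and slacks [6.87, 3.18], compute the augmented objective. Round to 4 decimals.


Step 1: Compute log-barrier.
ln values: [1.9272, 1.1569]
phi = -(1.9272 + 1.1569) = -3.084
Step 2: Compute augmented objective.
t*f(x) = 7.65*4.31 = 32.9715
Total = 32.9715 - 3.084 = 29.8875


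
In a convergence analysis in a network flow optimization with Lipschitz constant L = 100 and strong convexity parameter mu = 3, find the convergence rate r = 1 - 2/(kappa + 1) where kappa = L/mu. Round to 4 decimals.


Step 1: Compute the condition number.
kappa = L/mu = 100/3 = 33.3333
Step 2: Compute the convergence rate.
r = 1 - 2/(kappa + 1) = 1 - 2*mu/(L + mu) = (L - mu)/(L + mu) = 97/103 = 0.9417


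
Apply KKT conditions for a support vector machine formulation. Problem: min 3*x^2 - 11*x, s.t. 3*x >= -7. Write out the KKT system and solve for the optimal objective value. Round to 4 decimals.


Step 1: Try lambda = 0 (constraint inactive).
Stationarity: 2*3*x - 11 = 0
x* = 11/(2*3) = 11/6 = 1.8333 (rounded; the exact value 11/6 is used below)
Check constraint: 3*1.8333 = 5.4999 >= -7 -- satisfied.
Step 2: Compute optimal value.
f(x*) = 3*(11/6)^2 - 11*(11/6) = -10.0833


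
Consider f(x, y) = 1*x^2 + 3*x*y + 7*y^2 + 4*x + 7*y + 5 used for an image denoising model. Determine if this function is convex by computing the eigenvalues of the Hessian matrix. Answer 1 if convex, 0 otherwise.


The Hessian of f(x,y) = 1*x^2 + 3*x*y + 7*y^2 + 4*x + 7*y + 5 is:
H = [[2, 3], [3, 14]]
Trace = 2 + 14 = 16
Determinant = 2*14 - (3)^2 = 19
Discriminant = (16)^2 - 4*19 = 180.0
Eigenvalues: lambda_1 = 1.2918, lambda_2 = 14.7082
The function is convex.

1


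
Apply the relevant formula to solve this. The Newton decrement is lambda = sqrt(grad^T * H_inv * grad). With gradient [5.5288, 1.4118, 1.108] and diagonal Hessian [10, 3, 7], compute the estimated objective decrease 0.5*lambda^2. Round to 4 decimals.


Step 1: H is diagonal, so H^(-1) * g = [0.5529, 0.4706, 0.1583].
Step 2: g^T H^(-1) g = sum_i g_i^2 / H_ii
  = (5.5288)^2/10 + (1.4118)^2/3 + (1.108)^2/7
  = 3.0568 + 0.6644 + 0.1754 = 3.8965
Step 3: Objective decrease = 0.5 * g^T H^(-1) g = 1.9483


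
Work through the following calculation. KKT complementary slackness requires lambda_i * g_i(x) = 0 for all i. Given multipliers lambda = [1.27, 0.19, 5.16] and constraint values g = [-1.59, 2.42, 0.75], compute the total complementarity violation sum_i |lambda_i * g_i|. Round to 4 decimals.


KKT complementary slackness check:
lambda_1 * g_1 = 1.27 * -1.59 = -2.0193
lambda_2 * g_2 = 0.19 * 2.42 = 0.4598
lambda_3 * g_3 = 5.16 * 0.75 = 3.87
Total violation = 2.0193 + 0.4598 + 3.87 = 6.3491


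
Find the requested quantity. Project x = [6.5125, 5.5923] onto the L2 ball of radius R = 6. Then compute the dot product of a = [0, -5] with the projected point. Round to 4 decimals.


Step 1: Compute ||x|| (intermediates to 6 decimals).
||x|| = sqrt(6.5125^2 + 5.5923^2) = 8.584083
Step 2: Project.
Since ||x|| > R, scale = R/||x|| = 6/8.584083 = 0.698968, proj(x) = scale * x
proj(x) = [4.552029, 3.908839]
Step 3: Dot product.
a^T * proj(x) = 0*4.552029 - 5*3.908839 = -19.5442


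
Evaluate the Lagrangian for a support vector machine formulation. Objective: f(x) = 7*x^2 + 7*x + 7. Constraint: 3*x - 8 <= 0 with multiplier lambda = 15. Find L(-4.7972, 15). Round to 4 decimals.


Step 1: Evaluate f(x).
f(-4.7972) = 7*(-4.7972)^2 + 7*(-4.7972) + 7 = 134.5115
Step 2: Evaluate g(x).
g(-4.7972) = 3*-4.7972 - 8 = -22.3916
Step 3: Compute Lagrangian.
L = 134.5115 + 15*-22.3916 = -201.3625


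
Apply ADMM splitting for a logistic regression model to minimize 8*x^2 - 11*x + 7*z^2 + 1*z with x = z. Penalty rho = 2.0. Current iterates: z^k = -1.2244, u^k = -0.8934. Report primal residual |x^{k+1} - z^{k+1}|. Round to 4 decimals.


ADMM iteration with rho = 2.0, z^k = -1.2244, u^k = -0.8934
Step 1: x-update.
Minimize 8*x^2 - 11*x + (2.0/2)*(x + 1.2244 - 0.8934)^2
FOC: (2*8 + 2.0)*x = 11 + 2.0*(-1.2244 + 0.8934)
x^{k+1} = 0.5743
Step 2: z-update.
Minimize 7*z^2 + 1*z + (2.0/2)*(0.5743 - z - 0.8934)^2
FOC: (2*7 + 2.0)*z = -1 + 2.0*(0.5743 - 0.8934)
z^{k+1} = -0.1024
Step 3: u-update.
u^{k+1} = -0.8934 + 0.5743 + 0.1024 = -0.2167
Step 4: Primal residual = |0.5743 + 0.1024| = 0.6767


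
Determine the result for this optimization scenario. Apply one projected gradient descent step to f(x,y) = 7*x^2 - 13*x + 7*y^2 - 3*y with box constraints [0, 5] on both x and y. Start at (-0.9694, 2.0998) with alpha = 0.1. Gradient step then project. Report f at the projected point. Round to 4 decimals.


Step 1: Compute gradient at (-0.9694, 2.0998).
grad_x = 2*7*-0.9694 - 13 = -26.5716
grad_y = 2*7*2.0998 - 3 = 26.3972
Step 2: Gradient step.
x_raw = -0.9694 - 0.1*-26.5716 = 1.6878
y_raw = 2.0998 - 0.1*26.3972 = -0.5399
Step 3: Project onto [0, 5].
x_proj = clip(1.6878) = 1.6878
y_proj = clip(-0.5399) = 0.0
Step 4: Evaluate f.
f(1.6878, 0.0) = -2.0011


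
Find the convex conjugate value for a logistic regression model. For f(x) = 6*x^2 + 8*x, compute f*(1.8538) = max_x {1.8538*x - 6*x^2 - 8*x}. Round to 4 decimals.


f*(y) = sup_x {y*x - a*x^2 - b*x} = sup_x {(y-b)*x - a*x^2}
FOC: (y - b) - 2a*x = 0 => x* = (y - b)/(2a)
x* = (1.8538 - 8)/(2*6) = -0.5122
f*(1.8538) = (y-b)^2/(4a) = (1.8538 - 8)^2/(4*6)
= 37.7758/24 = 1.574


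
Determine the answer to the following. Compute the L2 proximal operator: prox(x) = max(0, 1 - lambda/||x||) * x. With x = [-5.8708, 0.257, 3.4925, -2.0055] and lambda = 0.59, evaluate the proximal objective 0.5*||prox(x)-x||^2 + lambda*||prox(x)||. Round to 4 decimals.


Step 1: Compute ||x||.
||x|| = 7.124
Step 2: Compute scaling factor.
scale = max(0, 1 - 0.59/7.124) = 0.9172
Step 3: prox(x) = [-5.3846, 0.2357, 3.2033, -1.8394]
||prox(x)|| = 6.534
Step 4: Proximal objective.
0.5*||prox-x||^2 = 0.1741
lambda*||prox|| = 3.8551
Total = 4.0291


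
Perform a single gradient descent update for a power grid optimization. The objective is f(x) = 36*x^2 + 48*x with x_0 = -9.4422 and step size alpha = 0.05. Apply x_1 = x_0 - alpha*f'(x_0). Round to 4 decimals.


We compute the gradient at x_0 and apply the update.
f'(x) = 72*x + 48
f'(-9.4422) = 72*-9.4422 + 48 = -631.8384
x_1 = -9.4422 - 0.05*-631.8384 = 22.1497


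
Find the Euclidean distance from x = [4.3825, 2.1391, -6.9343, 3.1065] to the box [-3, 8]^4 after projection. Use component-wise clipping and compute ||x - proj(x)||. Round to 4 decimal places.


Project each component onto [-3, 8].
clip(4.3825) = 4.3825, clip(2.1391) = 2.1391, clip(-6.9343) = -3.0, clip(3.1065) = 3.1065
Projection = [4.3825, 2.1391, -3.0, 3.1065]
Squared diffs: [0.0, 0.0, 15.4787, 0.0]
Distance = sqrt(15.4787) = 3.9343


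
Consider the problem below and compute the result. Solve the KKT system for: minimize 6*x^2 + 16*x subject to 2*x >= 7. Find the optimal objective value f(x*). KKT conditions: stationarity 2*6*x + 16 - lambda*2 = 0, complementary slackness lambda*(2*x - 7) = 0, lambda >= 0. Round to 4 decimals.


Step 1: Try lambda = 0 (constraint inactive).
x_unc = -16/(2*6) = -1.3333
Check: 2*-1.3333 = -2.6666 < 7 -- violated!
Step 2: Constraint must be active: 2*x = 7
x* = 7/2 = 3.5
lambda = (2*6*3.5 + 16)/2 = 29.0
Step 3: Compute optimal value.
f(x*) = 6*3.5^2 + 16*3.5 = 129.5


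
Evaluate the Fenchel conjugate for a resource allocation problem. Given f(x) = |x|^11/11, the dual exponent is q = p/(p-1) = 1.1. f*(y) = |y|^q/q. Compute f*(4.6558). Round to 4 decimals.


The conjugate exponent q satisfies 1/p + 1/q = 1.
p = 11, so q = 11/(11 - 1) = 1.1
|y|^q = 4.6558^1.1 = 5.4299
f*(4.6558) = 5.4299 / 1.1 = 4.9363


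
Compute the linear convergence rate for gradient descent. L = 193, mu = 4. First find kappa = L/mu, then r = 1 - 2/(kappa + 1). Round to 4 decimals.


Step 1: Compute the condition number.
kappa = L/mu = 193/4 = 48.25
Step 2: Compute the convergence rate.
r = 1 - 2/(kappa + 1) = 1 - 2*mu/(L + mu) = (L - mu)/(L + mu) = 189/197 = 0.9594


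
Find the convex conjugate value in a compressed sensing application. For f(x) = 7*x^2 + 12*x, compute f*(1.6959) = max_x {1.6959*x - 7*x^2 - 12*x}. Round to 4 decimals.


f*(y) = sup_x {y*x - a*x^2 - b*x} = sup_x {(y-b)*x - a*x^2}
FOC: (y - b) - 2a*x = 0 => x* = (y - b)/(2a)
x* = (1.6959 - 12)/(2*7) = -0.736
f*(1.6959) = (y-b)^2/(4a) = (1.6959 - 12)^2/(4*7)
= 106.1745/28 = 3.7919


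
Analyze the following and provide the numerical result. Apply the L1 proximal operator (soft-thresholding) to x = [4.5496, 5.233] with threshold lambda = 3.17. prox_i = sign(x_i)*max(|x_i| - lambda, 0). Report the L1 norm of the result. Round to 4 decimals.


Soft-thresholding with lambda = 3.17:
prox(4.5496) = sign(4.5496)*max(|4.5496| - 3.17, 0) = 1.3796
prox(5.233) = sign(5.233)*max(|5.233| - 3.17, 0) = 2.063
prox(x) = [1.3796, 2.063]
||prox(x)||_1 = 1.3796 + 2.063 = 3.4426


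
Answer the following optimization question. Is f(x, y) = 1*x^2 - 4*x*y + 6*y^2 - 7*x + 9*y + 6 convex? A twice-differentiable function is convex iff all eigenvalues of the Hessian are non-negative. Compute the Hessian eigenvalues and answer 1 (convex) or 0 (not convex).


The Hessian of f(x,y) = 1*x^2 - 4*x*y + 6*y^2 - 7*x + 9*y + 6 is:
H = [[2, -4], [-4, 12]]
Trace = 2 + 12 = 14
Determinant = 2*12 - (-4)^2 = 8
Discriminant = (14)^2 - 4*8 = 164.0
Eigenvalues: lambda_1 = 0.5969, lambda_2 = 13.4031
The function is convex.

1


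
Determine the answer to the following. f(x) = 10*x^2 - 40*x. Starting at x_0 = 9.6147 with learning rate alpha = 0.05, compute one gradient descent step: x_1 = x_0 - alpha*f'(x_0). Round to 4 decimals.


We compute the gradient at x_0 and apply the update.
f'(x) = 20*x - 40
f'(9.6147) = 20*9.6147 - 40 = 152.294
x_1 = 9.6147 - 0.05*152.294 = 2.0


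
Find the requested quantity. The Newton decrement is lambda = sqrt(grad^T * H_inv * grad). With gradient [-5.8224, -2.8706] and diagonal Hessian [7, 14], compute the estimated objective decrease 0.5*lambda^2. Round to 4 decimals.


Step 1: H is diagonal, so H^(-1) * g = [-0.8318, -0.205].
Step 2: g^T H^(-1) g = sum_i g_i^2 / H_ii
  = (-5.8224)^2/7 + (-2.8706)^2/14
  = 4.8429 + 0.5886 = 5.4315
Step 3: Objective decrease = 0.5 * g^T H^(-1) g = 2.7158


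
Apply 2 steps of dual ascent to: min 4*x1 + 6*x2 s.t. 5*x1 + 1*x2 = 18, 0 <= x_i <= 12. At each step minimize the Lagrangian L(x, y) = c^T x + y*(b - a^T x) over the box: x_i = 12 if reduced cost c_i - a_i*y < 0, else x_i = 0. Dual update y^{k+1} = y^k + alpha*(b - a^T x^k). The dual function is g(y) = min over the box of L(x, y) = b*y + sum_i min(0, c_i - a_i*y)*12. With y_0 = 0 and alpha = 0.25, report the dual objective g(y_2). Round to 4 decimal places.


Dual ascent for LP: min 4*x1 + 6*x2, 5*x1 + 1*x2 = 18, 0 <= x_i <= 12
Step 1: y^k = 0.0, reduced costs: (4.0, 6.0)
  x^k = (0.0, 0.0), subgradient = b - a^T x = 18.0
  y^{k+1} = 0.0 + 0.25*18.0 = 4.5
Step 2: y^k = 4.5, reduced costs: (-18.5, 1.5)
  x^k = (12.0, 0.0), subgradient = b - a^T x = -42.0
  y^{k+1} = 4.5 + 0.25*-42.0 = -6.0
Dual objective at y_2 = -6.0: reduced costs (34.0, 12.0), box minimizer x = (0.0, 0.0)
g(y_2) = b*y + (c1 - a1*y)*x1 + (c2 - a2*y)*x2 = 18*(-6.0) + 34.0*0.0 + 12.0*0.0 = -108.0 + 0.0 + 0.0 = -108.0


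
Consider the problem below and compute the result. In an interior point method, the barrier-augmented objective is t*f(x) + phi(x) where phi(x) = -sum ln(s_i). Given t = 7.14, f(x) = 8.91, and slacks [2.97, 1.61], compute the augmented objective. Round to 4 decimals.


Step 1: Compute log-barrier.
ln values: [1.0886, 0.4762]
phi = -(1.0886 + 0.4762) = -1.5648
Step 2: Compute augmented objective.
t*f(x) = 7.14*8.91 = 63.6174
Total = 63.6174 - 1.5648 = 62.0526


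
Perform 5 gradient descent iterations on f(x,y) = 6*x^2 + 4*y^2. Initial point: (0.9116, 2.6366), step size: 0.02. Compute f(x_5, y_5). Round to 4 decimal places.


Gradient descent on f(x,y) = 6*x^2 + 4*y^2.
Starting point: (0.9116, 2.6366), alpha = 0.02
Step 1: grad_x = 2*6*0.9116 = 10.9392, grad_y = 2*4*2.6366 = 21.0928
  x_1 = 0.9116 - 0.02*10.9392 = 0.6928
  y_1 = 2.6366 - 0.02*21.0928 = 2.2147
Step 2: grad_x = 2*6*0.6928 = 8.3138, grad_y = 2*4*2.2147 = 17.718
  x_2 = 0.6928 - 0.02*8.3138 = 0.5265
  y_2 = 2.2147 - 0.02*17.718 = 1.8604
Step 3: grad_x = 2*6*0.5265 = 6.3185, grad_y = 2*4*1.8604 = 14.8831
  x_3 = 0.5265 - 0.02*6.3185 = 0.4002
  y_3 = 1.8604 - 0.02*14.8831 = 1.5627
Step 4: grad_x = 2*6*0.4002 = 4.802, grad_y = 2*4*1.5627 = 12.5018
  x_4 = 0.4002 - 0.02*4.802 = 0.3041
  y_4 = 1.5627 - 0.02*12.5018 = 1.3127
Step 5: grad_x = 2*6*0.3041 = 3.6496, grad_y = 2*4*1.3127 = 10.5015
  x_5 = 0.3041 - 0.02*3.6496 = 0.2311
  y_5 = 1.3127 - 0.02*10.5015 = 1.1027
f(0.2311, 1.1027) = 6*0.2311^2 + 4*1.1027^2 = 5.184


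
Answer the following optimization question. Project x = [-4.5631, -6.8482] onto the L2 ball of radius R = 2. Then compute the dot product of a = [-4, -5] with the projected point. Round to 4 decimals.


Step 1: Compute ||x|| (intermediates to 6 decimals).
||x|| = sqrt((-4.5631)^2 + (-6.8482)^2) = 8.2292
Step 2: Project.
Since ||x|| > R, scale = R/||x|| = 2/8.2292 = 0.243037, proj(x) = scale * x
proj(x) = [-1.109002, -1.664366]
Step 3: Dot product.
a^T * proj(x) = -4*(-1.109002) - 5*(-1.664366) = 12.7578


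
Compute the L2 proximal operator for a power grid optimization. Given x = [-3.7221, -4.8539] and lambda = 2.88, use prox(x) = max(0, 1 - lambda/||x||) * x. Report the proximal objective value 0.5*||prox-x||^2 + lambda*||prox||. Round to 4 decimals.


Step 1: Compute ||x||.
||x|| = 6.1167
Step 2: Compute scaling factor.
scale = max(0, 1 - 2.88/6.1167) = 0.5292
Step 3: prox(x) = [-1.9696, -2.5685]
||prox(x)|| = 3.2367
Step 4: Proximal objective.
0.5*||prox-x||^2 = 4.1472
lambda*||prox|| = 9.3217
Total = 13.469


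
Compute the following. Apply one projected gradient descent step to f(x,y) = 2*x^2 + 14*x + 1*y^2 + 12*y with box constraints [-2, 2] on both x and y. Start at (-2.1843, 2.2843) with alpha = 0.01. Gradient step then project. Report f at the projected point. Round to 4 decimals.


Step 1: Compute gradient at (-2.1843, 2.2843).
grad_x = 2*2*-2.1843 + 14 = 5.2628
grad_y = 2*1*2.2843 + 12 = 16.5686
Step 2: Gradient step.
x_raw = -2.1843 - 0.01*5.2628 = -2.2369
y_raw = 2.2843 - 0.01*16.5686 = 2.1186
Step 3: Project onto [-2, 2].
x_proj = clip(-2.2369) = -2.0
y_proj = clip(2.1186) = 2.0
Step 4: Evaluate f.
f(-2.0, 2.0) = 8.0


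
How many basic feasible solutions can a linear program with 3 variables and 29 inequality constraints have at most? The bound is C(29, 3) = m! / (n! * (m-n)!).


Each vertex corresponds to some choice of n active constraints out of m, so the number of vertices is at most C(m, n) = m! / (n!(m-n)!).
m = 29, n = 3
Numerator: 29 * 28 * 27
Denominator: 3! = 6
C(29, 3) = 3654


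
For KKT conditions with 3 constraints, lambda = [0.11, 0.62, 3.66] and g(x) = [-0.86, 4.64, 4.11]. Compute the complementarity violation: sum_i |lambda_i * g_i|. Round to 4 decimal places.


KKT complementary slackness check:
lambda_1 * g_1 = 0.11 * -0.86 = -0.0946
lambda_2 * g_2 = 0.62 * 4.64 = 2.8768
lambda_3 * g_3 = 3.66 * 4.11 = 15.0426
Total violation = 0.0946 + 2.8768 + 15.0426 = 18.014


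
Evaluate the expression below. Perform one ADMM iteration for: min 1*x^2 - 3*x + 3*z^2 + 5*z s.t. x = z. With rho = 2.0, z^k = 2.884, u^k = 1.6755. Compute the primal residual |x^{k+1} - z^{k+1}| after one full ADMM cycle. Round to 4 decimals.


ADMM iteration with rho = 2.0, z^k = 2.884, u^k = 1.6755
Step 1: x-update.
Minimize 1*x^2 - 3*x + (2.0/2)*(x - 2.884 + 1.6755)^2
FOC: (2*1 + 2.0)*x = 3 + 2.0*(2.884 - 1.6755)
x^{k+1} = 1.3543
Step 2: z-update.
Minimize 3*z^2 + 5*z + (2.0/2)*(1.3543 - z + 1.6755)^2
FOC: (2*3 + 2.0)*z = -5 + 2.0*(1.3543 + 1.6755)
z^{k+1} = 0.1324
Step 3: u-update.
u^{k+1} = 1.6755 + 1.3543 - 0.1324 = 2.8973
Step 4: Primal residual = |1.3543 - 0.1324| = 1.2218


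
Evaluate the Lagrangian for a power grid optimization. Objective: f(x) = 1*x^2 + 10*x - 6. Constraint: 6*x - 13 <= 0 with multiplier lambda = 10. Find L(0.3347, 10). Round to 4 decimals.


Step 1: Evaluate f(x).
f(0.3347) = 1*0.3347^2 + 10*0.3347 - 6 = -2.541
Step 2: Evaluate g(x).
g(0.3347) = 6*0.3347 - 13 = -10.9918
Step 3: Compute Lagrangian.
L = -2.541 + 10*-10.9918 = -112.459


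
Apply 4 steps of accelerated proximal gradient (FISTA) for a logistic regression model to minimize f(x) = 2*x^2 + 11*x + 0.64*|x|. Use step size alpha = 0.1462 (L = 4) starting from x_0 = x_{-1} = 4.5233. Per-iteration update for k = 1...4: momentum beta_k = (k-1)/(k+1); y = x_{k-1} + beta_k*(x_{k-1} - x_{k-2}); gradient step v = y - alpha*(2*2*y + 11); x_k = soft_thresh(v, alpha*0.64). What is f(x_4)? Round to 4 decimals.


FISTA on f(x) = 2*x^2 + 11*x + 0.64*|x|
L = 4, alpha = 0.1462
Iteration 1: beta = 0.0, y = 4.5233 + 0.0*(4.5233 - 4.5233) = 4.5233
  grad(y) = 29.0932, v = y - alpha*grad = 0.2699
  prox(v) = soft_thresh(0.2699, 0.0936) = 0.1763
Iteration 2: beta = 0.3333, y = 0.1763 + 0.3333*(0.1763 - 4.5233) = -1.2727
  grad(y) = 5.9092, v = y - alpha*grad = -2.1366
  prox(v) = soft_thresh(-2.1366, 0.0936) = -2.0431
Iteration 3: beta = 0.5, y = -2.0431 + 0.5*(-2.0431 - 0.1763) = -3.1527
  grad(y) = -1.6109, v = y - alpha*grad = -2.9172
  prox(v) = soft_thresh(-2.9172, 0.0936) = -2.8236
Iteration 4: beta = 0.6, y = -2.8236 + 0.6*(-2.8236 + 2.0431) = -3.292
  grad(y) = -2.168, v = y - alpha*grad = -2.975
  prox(v) = soft_thresh(-2.975, 0.0936) = -2.8815
f(x_4) = 2*(-2.8815)^2 + 11*(-2.8815) + 0.64*|-2.8815| = -13.2463


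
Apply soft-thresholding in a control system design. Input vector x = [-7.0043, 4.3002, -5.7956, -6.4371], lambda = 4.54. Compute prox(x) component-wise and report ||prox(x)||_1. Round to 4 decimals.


Soft-thresholding with lambda = 4.54:
prox(-7.0043) = sign(-7.0043)*max(|-7.0043| - 4.54, 0) = -2.4643
prox(4.3002) = sign(4.3002)*max(|4.3002| - 4.54, 0) = 0.0
prox(-5.7956) = sign(-5.7956)*max(|-5.7956| - 4.54, 0) = -1.2556
prox(-6.4371) = sign(-6.4371)*max(|-6.4371| - 4.54, 0) = -1.8971
prox(x) = [-2.4643, 0.0, -1.2556, -1.8971]
||prox(x)||_1 = 2.4643 + 0.0 + 1.2556 + 1.8971 = 5.617


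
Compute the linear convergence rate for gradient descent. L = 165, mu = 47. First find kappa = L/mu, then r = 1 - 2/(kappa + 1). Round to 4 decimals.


Step 1: Compute the condition number.
kappa = L/mu = 165/47 = 3.5106
Step 2: Compute the convergence rate.
r = 1 - 2/(kappa + 1) = 1 - 2*mu/(L + mu) = (L - mu)/(L + mu) = 118/212 = 0.5566


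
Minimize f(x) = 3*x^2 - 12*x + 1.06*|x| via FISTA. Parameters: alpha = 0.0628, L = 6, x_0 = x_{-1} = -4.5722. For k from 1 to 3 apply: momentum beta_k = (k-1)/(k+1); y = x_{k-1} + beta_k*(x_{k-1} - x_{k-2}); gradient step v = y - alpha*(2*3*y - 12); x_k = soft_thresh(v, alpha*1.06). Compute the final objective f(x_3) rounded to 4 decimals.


FISTA on f(x) = 3*x^2 - 12*x + 1.06*|x|
L = 6, alpha = 0.0628
Iteration 1: beta = 0.0, y = -4.5722 + 0.0*(-4.5722 + 4.5722) = -4.5722
  grad(y) = -39.4332, v = y - alpha*grad = -2.0958
  prox(v) = soft_thresh(-2.0958, 0.0666) = -2.0292
Iteration 2: beta = 0.3333, y = -2.0292 + 0.3333*(-2.0292 + 4.5722) = -1.1816
  grad(y) = -19.0894, v = y - alpha*grad = 0.0172
  prox(v) = soft_thresh(0.0172, 0.0666) = 0.0
Iteration 3: beta = 0.5, y = 0.0 + 0.5*(0.0 + 2.0292) = 1.0146
  grad(y) = -5.9123, v = y - alpha*grad = 1.3859
  prox(v) = soft_thresh(1.3859, 0.0666) = 1.3193
f(x_3) = 3*1.3193^2 - 12*1.3193 + 1.06*|1.3193| = -9.2116


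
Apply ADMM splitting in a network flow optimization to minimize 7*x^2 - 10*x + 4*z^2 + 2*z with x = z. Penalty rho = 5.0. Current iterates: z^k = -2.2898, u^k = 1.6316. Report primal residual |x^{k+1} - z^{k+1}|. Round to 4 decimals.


ADMM iteration with rho = 5.0, z^k = -2.2898, u^k = 1.6316
Step 1: x-update.
Minimize 7*x^2 - 10*x + (5.0/2)*(x + 2.2898 + 1.6316)^2
FOC: (2*7 + 5.0)*x = 10 + 5.0*(-2.2898 - 1.6316)
x^{k+1} = -0.5056
Step 2: z-update.
Minimize 4*z^2 + 2*z + (5.0/2)*(-0.5056 - z + 1.6316)^2
FOC: (2*4 + 5.0)*z = -2 + 5.0*(-0.5056 + 1.6316)
z^{k+1} = 0.2792
Step 3: u-update.
u^{k+1} = 1.6316 - 0.5056 - 0.2792 = 0.8467
Step 4: Primal residual = |-0.5056 - 0.2792| = 0.7849


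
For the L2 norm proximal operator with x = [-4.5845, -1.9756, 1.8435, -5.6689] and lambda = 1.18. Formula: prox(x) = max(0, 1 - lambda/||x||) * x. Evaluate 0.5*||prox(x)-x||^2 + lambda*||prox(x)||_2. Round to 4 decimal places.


Step 1: Compute ||x||.
||x|| = 7.7753
Step 2: Compute scaling factor.
scale = max(0, 1 - 1.18/7.7753) = 0.8482
Step 3: prox(x) = [-3.8887, -1.6758, 1.5637, -4.8086]
||prox(x)|| = 6.5953
Step 4: Proximal objective.
0.5*||prox-x||^2 = 0.6962
lambda*||prox|| = 7.7825
Total = 8.4787


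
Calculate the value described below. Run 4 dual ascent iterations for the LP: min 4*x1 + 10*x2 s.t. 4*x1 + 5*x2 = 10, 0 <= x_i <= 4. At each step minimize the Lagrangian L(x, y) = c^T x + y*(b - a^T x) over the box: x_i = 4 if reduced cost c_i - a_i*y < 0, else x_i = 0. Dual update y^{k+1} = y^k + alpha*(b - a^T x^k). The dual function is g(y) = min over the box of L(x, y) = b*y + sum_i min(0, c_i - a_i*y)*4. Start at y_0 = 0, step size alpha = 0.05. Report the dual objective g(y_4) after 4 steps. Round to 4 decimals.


Dual ascent for LP: min 4*x1 + 10*x2, 4*x1 + 5*x2 = 10, 0 <= x_i <= 4
Step 1: y^k = 0.0, reduced costs: (4.0, 10.0)
  x^k = (0.0, 0.0), subgradient = b - a^T x = 10.0
  y^{k+1} = 0.0 + 0.05*10.0 = 0.5
Step 2: y^k = 0.5, reduced costs: (2.0, 7.5)
  x^k = (0.0, 0.0), subgradient = b - a^T x = 10.0
  y^{k+1} = 0.5 + 0.05*10.0 = 1.0
Step 3: y^k = 1.0, reduced costs: (0.0, 5.0)
  x^k = (0.0, 0.0), subgradient = b - a^T x = 10.0
  y^{k+1} = 1.0 + 0.05*10.0 = 1.5
Step 4: y^k = 1.5, reduced costs: (-2.0, 2.5)
  x^k = (4.0, 0.0), subgradient = b - a^T x = -6.0
  y^{k+1} = 1.5 + 0.05*-6.0 = 1.2
Dual objective at y_4 = 1.2: reduced costs (-0.8, 4.0), box minimizer x = (4.0, 0.0)
g(y_4) = b*y + (c1 - a1*y)*x1 + (c2 - a2*y)*x2 = 10*1.2 + (-0.8)*4.0 + 4.0*0.0 = 12.0 - 3.2 + 0.0 = 8.8


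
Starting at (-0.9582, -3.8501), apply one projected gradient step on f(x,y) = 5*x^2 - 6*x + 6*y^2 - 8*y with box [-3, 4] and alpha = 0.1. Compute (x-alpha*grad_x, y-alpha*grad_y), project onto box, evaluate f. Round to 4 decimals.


Step 1: Compute gradient at (-0.9582, -3.8501).
grad_x = 2*5*-0.9582 - 6 = -15.582
grad_y = 2*6*-3.8501 - 8 = -54.2012
Step 2: Gradient step.
x_raw = -0.9582 - 0.1*-15.582 = 0.6
y_raw = -3.8501 - 0.1*-54.2012 = 1.57
Step 3: Project onto [-3, 4].
x_proj = clip(0.6) = 0.6
y_proj = clip(1.57) = 1.57
Step 4: Evaluate f.
f(0.6, 1.57) = 0.4296


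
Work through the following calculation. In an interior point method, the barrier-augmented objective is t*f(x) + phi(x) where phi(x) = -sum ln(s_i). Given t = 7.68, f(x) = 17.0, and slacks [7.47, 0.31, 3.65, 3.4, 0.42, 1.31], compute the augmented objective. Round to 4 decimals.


Step 1: Compute log-barrier.
ln values: [2.0109, -1.1712, 1.2947, 1.2238, -0.8675, 0.27]
phi = -(2.0109 - 1.1712 + 1.2947 + 1.2238 - 0.8675 + 0.27) = -2.7607
Step 2: Compute augmented objective.
t*f(x) = 7.68*17.0 = 130.56
Total = 130.56 - 2.7607 = 127.7993


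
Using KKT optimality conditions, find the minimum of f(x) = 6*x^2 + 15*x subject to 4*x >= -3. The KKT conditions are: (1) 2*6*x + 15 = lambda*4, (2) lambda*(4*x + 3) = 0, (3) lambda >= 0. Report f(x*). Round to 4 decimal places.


Step 1: Try lambda = 0 (constraint inactive).
x_unc = -15/(2*6) = -1.25
Check: 4*-1.25 = -5.0 < -3 -- violated!
Step 2: Constraint must be active: 4*x = -3
x* = -3/4 = -0.75
lambda = (2*6*(-0.75) + 15)/4 = 1.5
Step 3: Compute optimal value.
f(x*) = 6*(-0.75)^2 + 15*(-0.75) = -7.875


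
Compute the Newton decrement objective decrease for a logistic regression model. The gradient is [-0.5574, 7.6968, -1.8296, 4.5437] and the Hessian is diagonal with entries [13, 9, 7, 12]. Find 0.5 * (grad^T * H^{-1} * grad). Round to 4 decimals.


Step 1: H is diagonal, so H^(-1) * g = [-0.0429, 0.8552, -0.2614, 0.3786].
Step 2: g^T H^(-1) g = sum_i g_i^2 / H_ii
  = (-0.5574)^2/13 + (7.6968)^2/9 + (-1.8296)^2/7 + (4.5437)^2/12
  = 0.0239 + 6.5823 + 0.4782 + 1.7204 = 8.8048
Step 3: Objective decrease = 0.5 * g^T H^(-1) g = 4.4024


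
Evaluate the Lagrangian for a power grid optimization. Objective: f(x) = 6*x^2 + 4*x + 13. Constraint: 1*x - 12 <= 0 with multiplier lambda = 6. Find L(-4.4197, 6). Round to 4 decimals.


Step 1: Evaluate f(x).
f(-4.4197) = 6*(-4.4197)^2 + 4*(-4.4197) + 13 = 112.5237
Step 2: Evaluate g(x).
g(-4.4197) = 1*-4.4197 - 12 = -16.4197
Step 3: Compute Lagrangian.
L = 112.5237 + 6*-16.4197 = 14.0055


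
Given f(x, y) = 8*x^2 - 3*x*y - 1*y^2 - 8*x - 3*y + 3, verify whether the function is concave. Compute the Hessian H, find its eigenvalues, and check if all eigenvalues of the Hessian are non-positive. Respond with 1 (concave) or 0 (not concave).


The Hessian of f(x,y) = 8*x^2 - 3*x*y - 1*y^2 - 8*x - 3*y + 3 is:
H = [[16, -3], [-3, -2]]
Trace = 16 - 2 = 14
Determinant = 16*-2 - (-3)^2 = -41
Discriminant = (14)^2 - 4*-41 = 360.0
Eigenvalues: lambda_1 = -2.4868, lambda_2 = 16.4868
The function is not concave.

0
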